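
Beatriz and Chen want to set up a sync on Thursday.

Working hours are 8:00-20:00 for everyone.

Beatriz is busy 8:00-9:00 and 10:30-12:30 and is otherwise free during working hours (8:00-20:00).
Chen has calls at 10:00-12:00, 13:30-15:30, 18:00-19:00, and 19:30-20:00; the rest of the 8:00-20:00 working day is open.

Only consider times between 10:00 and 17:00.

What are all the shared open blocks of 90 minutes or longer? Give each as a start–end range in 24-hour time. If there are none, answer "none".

15:30–17:00

Beatriz free within 08:00–20:00: 09:00–10:30, 12:30–20:00.
Chen free within 08:00–20:00: 08:00–10:00, 12:00–13:30, 15:30–18:00, 19:00–19:30.
Beatriz ∩ Chen: 09:00–10:00, 12:30–13:30, 15:30–18:00, 19:00–19:30.
Restricted to 10:00–17:00: 12:30–13:30, 15:30–17:00.
Windows ≥ 90 min: 15:30–17:00.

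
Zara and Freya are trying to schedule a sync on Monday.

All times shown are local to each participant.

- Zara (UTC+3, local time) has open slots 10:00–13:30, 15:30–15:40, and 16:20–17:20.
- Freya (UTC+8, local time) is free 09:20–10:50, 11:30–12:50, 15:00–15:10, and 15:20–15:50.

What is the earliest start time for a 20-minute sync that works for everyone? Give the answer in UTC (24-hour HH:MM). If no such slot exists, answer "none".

07:20

Zara → UTC: 07:00–10:30, 12:30–12:40, 13:20–14:20.
Freya → UTC: 01:20–02:50, 03:30–04:50, 07:00–07:10, 07:20–07:50.
Zara ∩ Freya: 07:00–07:10, 07:20–07:50.
Windows ≥ 20 min: 07:20–07:50.
Earliest such window starts at 07:20.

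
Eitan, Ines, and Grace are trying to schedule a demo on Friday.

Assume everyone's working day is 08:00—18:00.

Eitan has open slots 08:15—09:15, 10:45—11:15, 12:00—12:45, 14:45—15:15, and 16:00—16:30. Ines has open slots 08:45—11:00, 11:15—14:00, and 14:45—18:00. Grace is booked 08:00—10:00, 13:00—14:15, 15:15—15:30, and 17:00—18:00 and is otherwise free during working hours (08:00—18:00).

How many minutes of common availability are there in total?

Grace free within 08:00–18:00: 10:00–13:00, 14:15–15:15, 15:30–17:00.
Eitan ∩ Ines: 08:45–09:15, 10:45–11:00, 12:00–12:45, 14:45–15:15, 16:00–16:30.
Eitan ∩ Ines ∩ Grace: 10:45–11:00, 12:00–12:45, 14:45–15:15, 16:00–16:30.
Total common minutes: 15 + 45 + 30 + 30 = 120.

120 minutes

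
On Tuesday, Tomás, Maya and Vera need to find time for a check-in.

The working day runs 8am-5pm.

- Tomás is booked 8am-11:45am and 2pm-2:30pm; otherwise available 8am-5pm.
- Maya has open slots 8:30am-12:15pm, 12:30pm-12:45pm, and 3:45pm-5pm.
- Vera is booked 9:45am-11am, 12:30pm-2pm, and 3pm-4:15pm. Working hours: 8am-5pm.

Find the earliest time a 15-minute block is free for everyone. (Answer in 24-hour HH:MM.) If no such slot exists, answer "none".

Tomás free within 08:00–17:00: 11:45–14:00, 14:30–17:00.
Vera free within 08:00–17:00: 08:00–09:45, 11:00–12:30, 14:00–15:00, 16:15–17:00.
Tomás ∩ Maya: 11:45–12:15, 12:30–12:45, 15:45–17:00.
Tomás ∩ Maya ∩ Vera: 11:45–12:15, 16:15–17:00.
Windows ≥ 15 min: 11:45–12:15, 16:15–17:00.
Earliest such window starts at 11:45.

11:45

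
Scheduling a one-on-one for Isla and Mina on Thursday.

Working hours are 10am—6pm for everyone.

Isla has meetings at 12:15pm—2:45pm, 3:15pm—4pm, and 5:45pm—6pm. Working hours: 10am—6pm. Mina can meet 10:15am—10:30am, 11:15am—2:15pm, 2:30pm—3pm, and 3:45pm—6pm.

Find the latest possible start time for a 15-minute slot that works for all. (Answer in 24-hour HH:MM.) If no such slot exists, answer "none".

17:30

Isla free within 10:00–18:00: 10:00–12:15, 14:45–15:15, 16:00–17:45.
Isla ∩ Mina: 10:15–10:30, 11:15–12:15, 14:45–15:00, 16:00–17:45.
Windows ≥ 15 min: 10:15–10:30, 11:15–12:15, 14:45–15:00, 16:00–17:45.
Latest start in the last window 16:00–17:45 is 17:45 − 15 min = 17:30.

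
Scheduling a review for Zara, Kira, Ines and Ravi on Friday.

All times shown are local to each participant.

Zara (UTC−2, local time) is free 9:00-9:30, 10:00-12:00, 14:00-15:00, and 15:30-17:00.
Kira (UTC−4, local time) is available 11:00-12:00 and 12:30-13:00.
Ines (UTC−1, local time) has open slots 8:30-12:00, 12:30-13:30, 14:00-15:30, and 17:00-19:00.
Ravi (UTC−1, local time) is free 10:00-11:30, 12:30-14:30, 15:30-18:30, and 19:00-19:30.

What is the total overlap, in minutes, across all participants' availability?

0 minutes

Zara → UTC: 11:00–11:30, 12:00–14:00, 16:00–17:00, 17:30–19:00.
Kira → UTC: 15:00–16:00, 16:30–17:00.
Ines → UTC: 09:30–13:00, 13:30–14:30, 15:00–16:30, 18:00–20:00.
Ravi → UTC: 11:00–12:30, 13:30–15:30, 16:30–19:30, 20:00–20:30.
Zara ∩ Kira: 16:30–17:00.
Zara ∩ Kira ∩ Ines: (none).
Zara ∩ Kira ∩ Ines ∩ Ravi: (none).
Total common minutes: 0.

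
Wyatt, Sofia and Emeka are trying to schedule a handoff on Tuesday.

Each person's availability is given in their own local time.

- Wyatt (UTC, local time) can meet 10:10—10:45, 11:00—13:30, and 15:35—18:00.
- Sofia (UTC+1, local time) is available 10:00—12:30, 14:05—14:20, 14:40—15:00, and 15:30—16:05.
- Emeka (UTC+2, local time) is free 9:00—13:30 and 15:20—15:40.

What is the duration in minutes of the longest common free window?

Wyatt → UTC: 10:10–10:45, 11:00–13:30, 15:35–18:00.
Sofia → UTC: 09:00–11:30, 13:05–13:20, 13:40–14:00, 14:30–15:05.
Emeka → UTC: 07:00–11:30, 13:20–13:40.
Wyatt ∩ Sofia: 10:10–10:45, 11:00–11:30, 13:05–13:20.
Wyatt ∩ Sofia ∩ Emeka: 10:10–10:45, 11:00–11:30.
Common window lengths: 35, 30 min; longest is 35.

35 minutes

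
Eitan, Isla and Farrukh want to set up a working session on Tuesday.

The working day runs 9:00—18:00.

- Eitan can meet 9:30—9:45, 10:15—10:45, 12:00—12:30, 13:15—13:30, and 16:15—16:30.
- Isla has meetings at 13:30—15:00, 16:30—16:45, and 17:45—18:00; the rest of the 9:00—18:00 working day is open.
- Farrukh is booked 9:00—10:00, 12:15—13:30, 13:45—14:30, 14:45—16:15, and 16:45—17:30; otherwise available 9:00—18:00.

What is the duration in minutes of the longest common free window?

30 minutes

Isla free within 09:00–18:00: 09:00–13:30, 15:00–16:30, 16:45–17:45.
Farrukh free within 09:00–18:00: 10:00–12:15, 13:30–13:45, 14:30–14:45, 16:15–16:45, 17:30–18:00.
Eitan ∩ Isla: 09:30–09:45, 10:15–10:45, 12:00–12:30, 13:15–13:30, 16:15–16:30.
Eitan ∩ Isla ∩ Farrukh: 10:15–10:45, 12:00–12:15, 16:15–16:30.
Common window lengths: 30, 15, 15 min; longest is 30.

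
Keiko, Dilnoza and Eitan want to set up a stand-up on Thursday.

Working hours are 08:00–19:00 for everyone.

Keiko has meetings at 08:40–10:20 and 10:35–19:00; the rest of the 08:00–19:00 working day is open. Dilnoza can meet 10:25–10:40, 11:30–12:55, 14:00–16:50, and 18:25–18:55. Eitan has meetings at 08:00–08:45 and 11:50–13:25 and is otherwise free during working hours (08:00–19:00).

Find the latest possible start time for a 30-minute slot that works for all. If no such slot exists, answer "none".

none

Keiko free within 08:00–19:00: 08:00–08:40, 10:20–10:35.
Eitan free within 08:00–19:00: 08:45–11:50, 13:25–19:00.
Keiko ∩ Dilnoza: 10:25–10:35.
Keiko ∩ Dilnoza ∩ Eitan: 10:25–10:35.
Windows ≥ 30 min: (none).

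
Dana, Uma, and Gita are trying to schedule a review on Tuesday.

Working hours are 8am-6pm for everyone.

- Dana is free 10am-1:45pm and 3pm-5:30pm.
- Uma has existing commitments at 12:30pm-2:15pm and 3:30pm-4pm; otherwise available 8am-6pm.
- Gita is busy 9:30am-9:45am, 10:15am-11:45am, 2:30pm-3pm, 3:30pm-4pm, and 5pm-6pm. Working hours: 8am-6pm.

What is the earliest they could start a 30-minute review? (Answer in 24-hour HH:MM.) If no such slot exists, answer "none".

11:45

Uma free within 08:00–18:00: 08:00–12:30, 14:15–15:30, 16:00–18:00.
Gita free within 08:00–18:00: 08:00–09:30, 09:45–10:15, 11:45–14:30, 15:00–15:30, 16:00–17:00.
Dana ∩ Uma: 10:00–12:30, 15:00–15:30, 16:00–17:30.
Dana ∩ Uma ∩ Gita: 10:00–10:15, 11:45–12:30, 15:00–15:30, 16:00–17:00.
Windows ≥ 30 min: 11:45–12:30, 15:00–15:30, 16:00–17:00.
Earliest such window starts at 11:45.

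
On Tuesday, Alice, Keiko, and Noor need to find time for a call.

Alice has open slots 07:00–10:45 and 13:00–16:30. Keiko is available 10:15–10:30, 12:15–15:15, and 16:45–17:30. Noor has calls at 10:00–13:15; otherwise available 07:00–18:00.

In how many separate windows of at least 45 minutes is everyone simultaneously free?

Noor free within 07:00–18:00: 07:00–10:00, 13:15–18:00.
Alice ∩ Keiko: 10:15–10:30, 13:00–15:15.
Alice ∩ Keiko ∩ Noor: 13:15–15:15.
Windows ≥ 45 min: 13:15–15:15.
That's 1 window.

1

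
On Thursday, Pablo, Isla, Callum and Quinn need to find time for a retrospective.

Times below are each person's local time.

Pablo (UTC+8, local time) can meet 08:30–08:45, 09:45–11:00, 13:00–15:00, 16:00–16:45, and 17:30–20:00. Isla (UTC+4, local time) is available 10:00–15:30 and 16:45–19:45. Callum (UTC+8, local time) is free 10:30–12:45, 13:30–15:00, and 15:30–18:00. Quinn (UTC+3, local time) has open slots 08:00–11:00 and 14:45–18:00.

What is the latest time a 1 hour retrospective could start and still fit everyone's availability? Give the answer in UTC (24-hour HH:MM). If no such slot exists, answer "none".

06:00

Pablo → UTC: 00:30–00:45, 01:45–03:00, 05:00–07:00, 08:00–08:45, 09:30–12:00.
Isla → UTC: 06:00–11:30, 12:45–15:45.
Callum → UTC: 02:30–04:45, 05:30–07:00, 07:30–10:00.
Quinn → UTC: 05:00–08:00, 11:45–15:00.
Pablo ∩ Isla: 06:00–07:00, 08:00–08:45, 09:30–11:30.
Pablo ∩ Isla ∩ Callum: 06:00–07:00, 08:00–08:45, 09:30–10:00.
Pablo ∩ Isla ∩ Callum ∩ Quinn: 06:00–07:00.
Windows ≥ 60 min: 06:00–07:00.
Latest start in the last window 06:00–07:00 is 07:00 − 60 min = 06:00.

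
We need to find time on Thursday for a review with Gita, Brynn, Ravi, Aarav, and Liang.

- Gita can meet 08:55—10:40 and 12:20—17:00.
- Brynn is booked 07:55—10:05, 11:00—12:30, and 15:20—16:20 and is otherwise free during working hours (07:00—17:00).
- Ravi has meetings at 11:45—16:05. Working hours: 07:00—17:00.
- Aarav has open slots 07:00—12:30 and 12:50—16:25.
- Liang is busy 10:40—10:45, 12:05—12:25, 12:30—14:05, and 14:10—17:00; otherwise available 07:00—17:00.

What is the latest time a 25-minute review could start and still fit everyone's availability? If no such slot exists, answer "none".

Brynn free within 07:00–17:00: 07:00–07:55, 10:05–11:00, 12:30–15:20, 16:20–17:00.
Ravi free within 07:00–17:00: 07:00–11:45, 16:05–17:00.
Liang free within 07:00–17:00: 07:00–10:40, 10:45–12:05, 12:25–12:30, 14:05–14:10.
Gita ∩ Brynn: 10:05–10:40, 12:30–15:20, 16:20–17:00.
Gita ∩ Brynn ∩ Ravi: 10:05–10:40, 16:20–17:00.
Gita ∩ Brynn ∩ Ravi ∩ Aarav: 10:05–10:40, 16:20–16:25.
Gita ∩ Brynn ∩ Ravi ∩ Aarav ∩ Liang: 10:05–10:40.
Windows ≥ 25 min: 10:05–10:40.
Latest start in the last window 10:05–10:40 is 10:40 − 25 min = 10:15.

10:15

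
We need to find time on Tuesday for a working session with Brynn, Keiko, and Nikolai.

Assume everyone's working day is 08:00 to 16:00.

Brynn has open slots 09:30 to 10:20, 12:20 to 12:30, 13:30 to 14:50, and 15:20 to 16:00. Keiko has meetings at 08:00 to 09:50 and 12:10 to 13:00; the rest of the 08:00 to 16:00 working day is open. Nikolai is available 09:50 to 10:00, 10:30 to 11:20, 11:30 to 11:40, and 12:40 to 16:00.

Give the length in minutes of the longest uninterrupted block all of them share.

Keiko free within 08:00–16:00: 09:50–12:10, 13:00–16:00.
Brynn ∩ Keiko: 09:50–10:20, 13:30–14:50, 15:20–16:00.
Brynn ∩ Keiko ∩ Nikolai: 09:50–10:00, 13:30–14:50, 15:20–16:00.
Common window lengths: 10, 80, 40 min; longest is 80.

80 minutes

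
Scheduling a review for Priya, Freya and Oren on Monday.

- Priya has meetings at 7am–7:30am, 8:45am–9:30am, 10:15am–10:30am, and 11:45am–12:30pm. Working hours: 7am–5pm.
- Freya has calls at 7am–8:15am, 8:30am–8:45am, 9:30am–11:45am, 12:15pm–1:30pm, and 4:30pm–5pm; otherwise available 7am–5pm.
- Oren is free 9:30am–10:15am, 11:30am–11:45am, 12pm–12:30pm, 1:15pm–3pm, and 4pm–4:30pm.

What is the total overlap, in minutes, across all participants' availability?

120 minutes

Priya free within 07:00–17:00: 07:30–08:45, 09:30–10:15, 10:30–11:45, 12:30–17:00.
Freya free within 07:00–17:00: 08:15–08:30, 08:45–09:30, 11:45–12:15, 13:30–16:30.
Priya ∩ Freya: 08:15–08:30, 13:30–16:30.
Priya ∩ Freya ∩ Oren: 13:30–15:00, 16:00–16:30.
Total common minutes: 90 + 30 = 120.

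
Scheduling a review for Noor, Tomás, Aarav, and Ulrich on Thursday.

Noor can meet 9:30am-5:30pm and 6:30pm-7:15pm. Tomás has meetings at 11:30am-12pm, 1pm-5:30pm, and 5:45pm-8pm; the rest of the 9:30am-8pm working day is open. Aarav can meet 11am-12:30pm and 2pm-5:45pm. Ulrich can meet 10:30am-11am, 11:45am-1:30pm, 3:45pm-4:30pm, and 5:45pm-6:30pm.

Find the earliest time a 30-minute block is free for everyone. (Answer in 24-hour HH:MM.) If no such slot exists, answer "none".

12:00

Tomás free within 09:30–20:00: 09:30–11:30, 12:00–13:00, 17:30–17:45.
Noor ∩ Tomás: 09:30–11:30, 12:00–13:00.
Noor ∩ Tomás ∩ Aarav: 11:00–11:30, 12:00–12:30.
Noor ∩ Tomás ∩ Aarav ∩ Ulrich: 12:00–12:30.
Windows ≥ 30 min: 12:00–12:30.
Earliest such window starts at 12:00.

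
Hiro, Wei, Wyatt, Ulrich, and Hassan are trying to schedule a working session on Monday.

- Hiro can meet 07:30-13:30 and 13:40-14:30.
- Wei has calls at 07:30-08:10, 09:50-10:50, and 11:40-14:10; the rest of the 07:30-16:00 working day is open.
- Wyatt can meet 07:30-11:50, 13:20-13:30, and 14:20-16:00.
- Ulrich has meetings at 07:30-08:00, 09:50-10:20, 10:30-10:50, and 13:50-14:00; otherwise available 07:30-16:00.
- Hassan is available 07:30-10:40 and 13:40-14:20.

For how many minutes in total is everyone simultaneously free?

100 minutes

Wei free within 07:30–16:00: 08:10–09:50, 10:50–11:40, 14:10–16:00.
Ulrich free within 07:30–16:00: 08:00–09:50, 10:20–10:30, 10:50–13:50, 14:00–16:00.
Hiro ∩ Wei: 08:10–09:50, 10:50–11:40, 14:10–14:30.
Hiro ∩ Wei ∩ Wyatt: 08:10–09:50, 10:50–11:40, 14:20–14:30.
Hiro ∩ Wei ∩ Wyatt ∩ Ulrich: 08:10–09:50, 10:50–11:40, 14:20–14:30.
Hiro ∩ Wei ∩ Wyatt ∩ Ulrich ∩ Hassan: 08:10–09:50.
Total common minutes: 100.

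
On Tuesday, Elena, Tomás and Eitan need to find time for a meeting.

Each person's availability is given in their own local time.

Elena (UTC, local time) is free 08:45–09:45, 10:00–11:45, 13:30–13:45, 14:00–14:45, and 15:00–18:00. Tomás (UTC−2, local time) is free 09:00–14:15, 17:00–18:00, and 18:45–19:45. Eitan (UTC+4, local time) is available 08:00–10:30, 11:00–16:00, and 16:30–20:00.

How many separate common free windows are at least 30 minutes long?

Elena → UTC: 08:45–09:45, 10:00–11:45, 13:30–13:45, 14:00–14:45, 15:00–18:00.
Tomás → UTC: 11:00–16:15, 19:00–20:00, 20:45–21:45.
Eitan → UTC: 04:00–06:30, 07:00–12:00, 12:30–16:00.
Elena ∩ Tomás: 11:00–11:45, 13:30–13:45, 14:00–14:45, 15:00–16:15.
Elena ∩ Tomás ∩ Eitan: 11:00–11:45, 13:30–13:45, 14:00–14:45, 15:00–16:00.
Windows ≥ 30 min: 11:00–11:45, 14:00–14:45, 15:00–16:00.
That's 3 windows.

3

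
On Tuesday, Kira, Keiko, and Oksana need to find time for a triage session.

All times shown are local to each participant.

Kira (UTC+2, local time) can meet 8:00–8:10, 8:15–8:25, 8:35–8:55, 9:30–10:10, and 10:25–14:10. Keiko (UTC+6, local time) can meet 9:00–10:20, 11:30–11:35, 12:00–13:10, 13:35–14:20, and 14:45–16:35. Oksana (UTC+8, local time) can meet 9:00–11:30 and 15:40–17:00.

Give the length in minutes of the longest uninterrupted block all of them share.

Kira → UTC: 06:00–06:10, 06:15–06:25, 06:35–06:55, 07:30–08:10, 08:25–12:10.
Keiko → UTC: 03:00–04:20, 05:30–05:35, 06:00–07:10, 07:35–08:20, 08:45–10:35.
Oksana → UTC: 01:00–03:30, 07:40–09:00.
Kira ∩ Keiko: 06:00–06:10, 06:15–06:25, 06:35–06:55, 07:35–08:10, 08:45–10:35.
Kira ∩ Keiko ∩ Oksana: 07:40–08:10, 08:45–09:00.
Common window lengths: 30, 15 min; longest is 30.

30 minutes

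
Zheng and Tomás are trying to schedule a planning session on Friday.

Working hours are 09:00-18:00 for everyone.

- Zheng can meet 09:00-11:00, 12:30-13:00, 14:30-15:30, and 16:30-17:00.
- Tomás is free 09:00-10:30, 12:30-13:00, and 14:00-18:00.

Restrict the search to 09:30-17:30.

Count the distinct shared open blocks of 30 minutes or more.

4

Zheng ∩ Tomás: 09:00–10:30, 12:30–13:00, 14:30–15:30, 16:30–17:00.
Restricted to 09:30–17:30: 09:30–10:30, 12:30–13:00, 14:30–15:30, 16:30–17:00.
Windows ≥ 30 min: 09:30–10:30, 12:30–13:00, 14:30–15:30, 16:30–17:00.
That's 4 windows.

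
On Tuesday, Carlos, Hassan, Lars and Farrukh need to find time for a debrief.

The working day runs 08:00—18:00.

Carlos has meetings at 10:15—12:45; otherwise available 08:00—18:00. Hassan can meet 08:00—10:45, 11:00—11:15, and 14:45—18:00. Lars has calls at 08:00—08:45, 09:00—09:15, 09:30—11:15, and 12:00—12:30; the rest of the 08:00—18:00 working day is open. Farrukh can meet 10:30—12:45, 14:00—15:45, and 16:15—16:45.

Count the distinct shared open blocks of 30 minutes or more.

Carlos free within 08:00–18:00: 08:00–10:15, 12:45–18:00.
Lars free within 08:00–18:00: 08:45–09:00, 09:15–09:30, 11:15–12:00, 12:30–18:00.
Carlos ∩ Hassan: 08:00–10:15, 14:45–18:00.
Carlos ∩ Hassan ∩ Lars: 08:45–09:00, 09:15–09:30, 14:45–18:00.
Carlos ∩ Hassan ∩ Lars ∩ Farrukh: 14:45–15:45, 16:15–16:45.
Windows ≥ 30 min: 14:45–15:45, 16:15–16:45.
That's 2 windows.

2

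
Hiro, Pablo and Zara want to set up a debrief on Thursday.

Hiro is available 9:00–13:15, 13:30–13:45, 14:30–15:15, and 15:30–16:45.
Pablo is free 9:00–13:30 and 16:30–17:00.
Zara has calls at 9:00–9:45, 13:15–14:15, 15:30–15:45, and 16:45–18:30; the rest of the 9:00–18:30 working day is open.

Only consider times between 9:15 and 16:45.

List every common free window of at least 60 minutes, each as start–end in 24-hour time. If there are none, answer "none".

Zara free within 09:00–18:30: 09:45–13:15, 14:15–15:30, 15:45–16:45.
Hiro ∩ Pablo: 09:00–13:15, 16:30–16:45.
Hiro ∩ Pablo ∩ Zara: 09:45–13:15, 16:30–16:45.
Restricted to 09:15–16:45: 09:45–13:15, 16:30–16:45.
Windows ≥ 60 min: 09:45–13:15.

09:45–13:15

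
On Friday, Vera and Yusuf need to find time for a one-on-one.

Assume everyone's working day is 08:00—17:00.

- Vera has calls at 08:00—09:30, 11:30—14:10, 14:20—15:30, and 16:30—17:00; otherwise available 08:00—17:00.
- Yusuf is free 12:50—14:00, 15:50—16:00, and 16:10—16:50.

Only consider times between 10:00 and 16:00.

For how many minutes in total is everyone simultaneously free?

Vera free within 08:00–17:00: 09:30–11:30, 14:10–14:20, 15:30–16:30.
Vera ∩ Yusuf: 15:50–16:00, 16:10–16:30.
Restricted to 10:00–16:00: 15:50–16:00.
Total common minutes: 10.

10 minutes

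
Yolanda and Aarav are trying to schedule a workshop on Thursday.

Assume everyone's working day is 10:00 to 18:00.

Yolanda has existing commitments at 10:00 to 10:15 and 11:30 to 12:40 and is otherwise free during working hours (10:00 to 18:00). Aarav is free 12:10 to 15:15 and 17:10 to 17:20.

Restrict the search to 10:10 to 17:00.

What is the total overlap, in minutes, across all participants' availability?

155 minutes

Yolanda free within 10:00–18:00: 10:15–11:30, 12:40–18:00.
Yolanda ∩ Aarav: 12:40–15:15, 17:10–17:20.
Restricted to 10:10–17:00: 12:40–15:15.
Total common minutes: 155.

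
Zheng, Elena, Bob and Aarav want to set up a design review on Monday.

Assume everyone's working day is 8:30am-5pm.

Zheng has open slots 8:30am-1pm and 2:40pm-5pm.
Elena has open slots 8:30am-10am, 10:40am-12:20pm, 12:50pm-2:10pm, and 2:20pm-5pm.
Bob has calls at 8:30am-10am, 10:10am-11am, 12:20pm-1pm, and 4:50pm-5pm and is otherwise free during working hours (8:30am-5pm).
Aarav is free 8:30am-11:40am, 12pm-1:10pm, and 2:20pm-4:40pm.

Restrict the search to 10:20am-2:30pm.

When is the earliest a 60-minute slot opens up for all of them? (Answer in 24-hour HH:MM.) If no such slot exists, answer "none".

Bob free within 08:30–17:00: 10:00–10:10, 11:00–12:20, 13:00–16:50.
Zheng ∩ Elena: 08:30–10:00, 10:40–12:20, 12:50–13:00, 14:40–17:00.
Zheng ∩ Elena ∩ Bob: 11:00–12:20, 14:40–16:50.
Zheng ∩ Elena ∩ Bob ∩ Aarav: 11:00–11:40, 12:00–12:20, 14:40–16:40.
Restricted to 10:20–14:30: 11:00–11:40, 12:00–12:20.
Windows ≥ 60 min: (none).

none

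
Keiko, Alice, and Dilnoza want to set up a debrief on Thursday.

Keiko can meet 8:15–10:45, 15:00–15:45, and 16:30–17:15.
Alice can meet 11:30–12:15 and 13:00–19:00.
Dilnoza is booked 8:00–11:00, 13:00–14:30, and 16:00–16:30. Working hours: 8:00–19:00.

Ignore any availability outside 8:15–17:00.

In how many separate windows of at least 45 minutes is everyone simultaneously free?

1

Dilnoza free within 08:00–19:00: 11:00–13:00, 14:30–16:00, 16:30–19:00.
Keiko ∩ Alice: 15:00–15:45, 16:30–17:15.
Keiko ∩ Alice ∩ Dilnoza: 15:00–15:45, 16:30–17:15.
Restricted to 08:15–17:00: 15:00–15:45, 16:30–17:00.
Windows ≥ 45 min: 15:00–15:45.
That's 1 window.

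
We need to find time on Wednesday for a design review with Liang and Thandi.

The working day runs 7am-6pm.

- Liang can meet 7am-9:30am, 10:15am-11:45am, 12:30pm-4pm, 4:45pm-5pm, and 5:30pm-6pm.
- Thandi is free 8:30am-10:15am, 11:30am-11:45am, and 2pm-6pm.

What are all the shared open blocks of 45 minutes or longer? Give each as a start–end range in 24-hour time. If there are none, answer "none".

08:30–09:30, 14:00–16:00

Liang ∩ Thandi: 08:30–09:30, 11:30–11:45, 14:00–16:00, 16:45–17:00, 17:30–18:00.
Windows ≥ 45 min: 08:30–09:30, 14:00–16:00.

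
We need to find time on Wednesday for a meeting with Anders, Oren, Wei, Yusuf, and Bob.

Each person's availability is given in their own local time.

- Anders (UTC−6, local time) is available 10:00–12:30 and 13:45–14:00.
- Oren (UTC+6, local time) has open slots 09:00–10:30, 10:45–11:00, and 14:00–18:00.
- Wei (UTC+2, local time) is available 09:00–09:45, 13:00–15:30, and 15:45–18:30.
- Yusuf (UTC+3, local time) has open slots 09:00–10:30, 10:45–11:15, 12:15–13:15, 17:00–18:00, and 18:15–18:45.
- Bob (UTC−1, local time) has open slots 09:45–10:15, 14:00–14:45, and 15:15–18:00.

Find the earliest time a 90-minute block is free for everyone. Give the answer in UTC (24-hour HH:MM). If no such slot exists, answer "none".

Anders → UTC: 16:00–18:30, 19:45–20:00.
Oren → UTC: 03:00–04:30, 04:45–05:00, 08:00–12:00.
Wei → UTC: 07:00–07:45, 11:00–13:30, 13:45–16:30.
Yusuf → UTC: 06:00–07:30, 07:45–08:15, 09:15–10:15, 14:00–15:00, 15:15–15:45.
Bob → UTC: 10:45–11:15, 15:00–15:45, 16:15–19:00.
Anders ∩ Oren: (none).
Anders ∩ Oren ∩ Wei: (none).
Anders ∩ Oren ∩ Wei ∩ Yusuf: (none).
Anders ∩ Oren ∩ Wei ∩ Yusuf ∩ Bob: (none).
Windows ≥ 90 min: (none).

none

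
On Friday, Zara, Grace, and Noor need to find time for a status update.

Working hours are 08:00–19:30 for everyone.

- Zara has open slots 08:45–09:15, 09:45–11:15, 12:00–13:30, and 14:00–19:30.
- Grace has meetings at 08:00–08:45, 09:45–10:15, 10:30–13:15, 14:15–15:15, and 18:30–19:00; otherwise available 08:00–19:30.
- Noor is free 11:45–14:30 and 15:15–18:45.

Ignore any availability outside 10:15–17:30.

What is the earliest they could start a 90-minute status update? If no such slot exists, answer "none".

Grace free within 08:00–19:30: 08:45–09:45, 10:15–10:30, 13:15–14:15, 15:15–18:30, 19:00–19:30.
Zara ∩ Grace: 08:45–09:15, 10:15–10:30, 13:15–13:30, 14:00–14:15, 15:15–18:30, 19:00–19:30.
Zara ∩ Grace ∩ Noor: 13:15–13:30, 14:00–14:15, 15:15–18:30.
Restricted to 10:15–17:30: 13:15–13:30, 14:00–14:15, 15:15–17:30.
Windows ≥ 90 min: 15:15–17:30.
Earliest such window starts at 15:15.

15:15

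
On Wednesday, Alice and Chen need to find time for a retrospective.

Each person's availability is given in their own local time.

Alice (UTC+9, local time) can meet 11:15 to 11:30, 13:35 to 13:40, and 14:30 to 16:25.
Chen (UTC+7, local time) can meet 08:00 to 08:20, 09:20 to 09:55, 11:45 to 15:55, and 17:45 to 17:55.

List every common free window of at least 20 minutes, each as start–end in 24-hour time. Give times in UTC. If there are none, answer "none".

Alice → UTC: 02:15–02:30, 04:35–04:40, 05:30–07:25.
Chen → UTC: 01:00–01:20, 02:20–02:55, 04:45–08:55, 10:45–10:55.
Alice ∩ Chen: 02:20–02:30, 05:30–07:25.
Windows ≥ 20 min: 05:30–07:25.

05:30–07:25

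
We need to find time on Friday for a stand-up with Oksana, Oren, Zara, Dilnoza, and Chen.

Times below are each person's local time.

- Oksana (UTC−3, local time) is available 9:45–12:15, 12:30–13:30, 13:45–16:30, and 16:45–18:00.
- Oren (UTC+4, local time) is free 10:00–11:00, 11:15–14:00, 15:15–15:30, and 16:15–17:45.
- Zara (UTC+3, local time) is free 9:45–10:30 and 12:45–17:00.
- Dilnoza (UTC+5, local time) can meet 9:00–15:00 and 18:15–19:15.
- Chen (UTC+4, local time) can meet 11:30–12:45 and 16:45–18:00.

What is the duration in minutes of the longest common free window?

Oksana → UTC: 12:45–15:15, 15:30–16:30, 16:45–19:30, 19:45–21:00.
Oren → UTC: 06:00–07:00, 07:15–10:00, 11:15–11:30, 12:15–13:45.
Zara → UTC: 06:45–07:30, 09:45–14:00.
Dilnoza → UTC: 04:00–10:00, 13:15–14:15.
Chen → UTC: 07:30–08:45, 12:45–14:00.
Oksana ∩ Oren: 12:45–13:45.
Oksana ∩ Oren ∩ Zara: 12:45–13:45.
Oksana ∩ Oren ∩ Zara ∩ Dilnoza: 13:15–13:45.
Oksana ∩ Oren ∩ Zara ∩ Dilnoza ∩ Chen: 13:15–13:45.
Single common window of 30 minutes.

30 minutes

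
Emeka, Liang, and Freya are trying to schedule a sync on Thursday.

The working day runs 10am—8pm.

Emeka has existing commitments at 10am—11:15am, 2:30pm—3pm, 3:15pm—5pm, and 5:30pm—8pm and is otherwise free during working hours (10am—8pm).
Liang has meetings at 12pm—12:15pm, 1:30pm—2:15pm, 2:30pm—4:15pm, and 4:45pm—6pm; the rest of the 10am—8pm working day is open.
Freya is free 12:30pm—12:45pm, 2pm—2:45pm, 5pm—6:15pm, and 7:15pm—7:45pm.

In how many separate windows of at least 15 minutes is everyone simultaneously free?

2

Emeka free within 10:00–20:00: 11:15–14:30, 15:00–15:15, 17:00–17:30.
Liang free within 10:00–20:00: 10:00–12:00, 12:15–13:30, 14:15–14:30, 16:15–16:45, 18:00–20:00.
Emeka ∩ Liang: 11:15–12:00, 12:15–13:30, 14:15–14:30.
Emeka ∩ Liang ∩ Freya: 12:30–12:45, 14:15–14:30.
Windows ≥ 15 min: 12:30–12:45, 14:15–14:30.
That's 2 windows.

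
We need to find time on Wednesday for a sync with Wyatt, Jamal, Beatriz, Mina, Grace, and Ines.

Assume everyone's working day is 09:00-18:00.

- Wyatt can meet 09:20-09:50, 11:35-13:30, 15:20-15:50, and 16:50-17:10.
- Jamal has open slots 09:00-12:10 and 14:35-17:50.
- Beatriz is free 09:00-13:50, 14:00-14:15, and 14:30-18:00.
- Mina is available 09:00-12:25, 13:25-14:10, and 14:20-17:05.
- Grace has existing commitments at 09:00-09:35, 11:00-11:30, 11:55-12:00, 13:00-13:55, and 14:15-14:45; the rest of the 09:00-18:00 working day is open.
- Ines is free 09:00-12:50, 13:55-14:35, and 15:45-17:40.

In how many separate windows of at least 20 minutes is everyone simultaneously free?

Grace free within 09:00–18:00: 09:35–11:00, 11:30–11:55, 12:00–13:00, 13:55–14:15, 14:45–18:00.
Wyatt ∩ Jamal: 09:20–09:50, 11:35–12:10, 15:20–15:50, 16:50–17:10.
Wyatt ∩ Jamal ∩ Beatriz: 09:20–09:50, 11:35–12:10, 15:20–15:50, 16:50–17:10.
Wyatt ∩ Jamal ∩ Beatriz ∩ Mina: 09:20–09:50, 11:35–12:10, 15:20–15:50, 16:50–17:05.
Wyatt ∩ Jamal ∩ Beatriz ∩ Mina ∩ Grace: 09:35–09:50, 11:35–11:55, 12:00–12:10, 15:20–15:50, 16:50–17:05.
Wyatt ∩ Jamal ∩ Beatriz ∩ Mina ∩ Grace ∩ Ines: 09:35–09:50, 11:35–11:55, 12:00–12:10, 15:45–15:50, 16:50–17:05.
Windows ≥ 20 min: 11:35–11:55.
That's 1 window.

1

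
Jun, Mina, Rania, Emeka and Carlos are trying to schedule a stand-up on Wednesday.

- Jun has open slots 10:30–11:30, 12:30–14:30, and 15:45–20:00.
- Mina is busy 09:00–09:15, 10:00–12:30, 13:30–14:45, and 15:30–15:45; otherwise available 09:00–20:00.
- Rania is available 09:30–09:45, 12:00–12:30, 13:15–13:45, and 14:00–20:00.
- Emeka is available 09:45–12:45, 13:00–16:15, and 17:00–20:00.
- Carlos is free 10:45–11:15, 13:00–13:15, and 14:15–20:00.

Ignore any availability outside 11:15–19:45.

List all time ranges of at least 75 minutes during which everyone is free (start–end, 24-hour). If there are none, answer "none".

17:00–19:45

Mina free within 09:00–20:00: 09:15–10:00, 12:30–13:30, 14:45–15:30, 15:45–20:00.
Jun ∩ Mina: 12:30–13:30, 15:45–20:00.
Jun ∩ Mina ∩ Rania: 13:15–13:30, 15:45–20:00.
Jun ∩ Mina ∩ Rania ∩ Emeka: 13:15–13:30, 15:45–16:15, 17:00–20:00.
Jun ∩ Mina ∩ Rania ∩ Emeka ∩ Carlos: 15:45–16:15, 17:00–20:00.
Restricted to 11:15–19:45: 15:45–16:15, 17:00–19:45.
Windows ≥ 75 min: 17:00–19:45.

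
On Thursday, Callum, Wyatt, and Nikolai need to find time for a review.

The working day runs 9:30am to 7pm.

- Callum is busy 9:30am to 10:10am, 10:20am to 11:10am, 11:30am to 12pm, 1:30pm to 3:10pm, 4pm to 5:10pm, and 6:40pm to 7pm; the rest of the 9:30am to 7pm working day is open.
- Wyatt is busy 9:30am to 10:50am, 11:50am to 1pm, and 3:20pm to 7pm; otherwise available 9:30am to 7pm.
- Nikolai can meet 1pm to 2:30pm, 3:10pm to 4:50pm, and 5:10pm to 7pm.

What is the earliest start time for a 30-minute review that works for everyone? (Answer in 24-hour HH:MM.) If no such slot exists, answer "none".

Callum free within 09:30–19:00: 10:10–10:20, 11:10–11:30, 12:00–13:30, 15:10–16:00, 17:10–18:40.
Wyatt free within 09:30–19:00: 10:50–11:50, 13:00–15:20.
Callum ∩ Wyatt: 11:10–11:30, 13:00–13:30, 15:10–15:20.
Callum ∩ Wyatt ∩ Nikolai: 13:00–13:30, 15:10–15:20.
Windows ≥ 30 min: 13:00–13:30.
Earliest such window starts at 13:00.

13:00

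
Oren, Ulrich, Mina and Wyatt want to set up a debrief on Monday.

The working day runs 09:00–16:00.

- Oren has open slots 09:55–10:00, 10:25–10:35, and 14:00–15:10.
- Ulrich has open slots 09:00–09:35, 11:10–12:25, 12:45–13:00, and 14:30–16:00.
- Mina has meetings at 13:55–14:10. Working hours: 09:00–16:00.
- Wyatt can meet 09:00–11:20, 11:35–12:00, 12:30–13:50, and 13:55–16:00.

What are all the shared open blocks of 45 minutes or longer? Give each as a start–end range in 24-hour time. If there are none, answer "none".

Mina free within 09:00–16:00: 09:00–13:55, 14:10–16:00.
Oren ∩ Ulrich: 14:30–15:10.
Oren ∩ Ulrich ∩ Mina: 14:30–15:10.
Oren ∩ Ulrich ∩ Mina ∩ Wyatt: 14:30–15:10.
Windows ≥ 45 min: (none).

none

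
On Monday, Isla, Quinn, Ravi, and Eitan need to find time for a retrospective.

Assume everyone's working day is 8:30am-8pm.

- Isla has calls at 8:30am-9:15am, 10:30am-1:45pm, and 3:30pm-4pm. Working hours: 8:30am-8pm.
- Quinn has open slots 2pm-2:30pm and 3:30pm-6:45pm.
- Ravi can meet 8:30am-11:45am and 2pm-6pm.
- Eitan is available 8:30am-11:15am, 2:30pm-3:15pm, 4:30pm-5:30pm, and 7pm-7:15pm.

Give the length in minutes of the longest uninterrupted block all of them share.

60 minutes

Isla free within 08:30–20:00: 09:15–10:30, 13:45–15:30, 16:00–20:00.
Isla ∩ Quinn: 14:00–14:30, 16:00–18:45.
Isla ∩ Quinn ∩ Ravi: 14:00–14:30, 16:00–18:00.
Isla ∩ Quinn ∩ Ravi ∩ Eitan: 16:30–17:30.
Single common window of 60 minutes.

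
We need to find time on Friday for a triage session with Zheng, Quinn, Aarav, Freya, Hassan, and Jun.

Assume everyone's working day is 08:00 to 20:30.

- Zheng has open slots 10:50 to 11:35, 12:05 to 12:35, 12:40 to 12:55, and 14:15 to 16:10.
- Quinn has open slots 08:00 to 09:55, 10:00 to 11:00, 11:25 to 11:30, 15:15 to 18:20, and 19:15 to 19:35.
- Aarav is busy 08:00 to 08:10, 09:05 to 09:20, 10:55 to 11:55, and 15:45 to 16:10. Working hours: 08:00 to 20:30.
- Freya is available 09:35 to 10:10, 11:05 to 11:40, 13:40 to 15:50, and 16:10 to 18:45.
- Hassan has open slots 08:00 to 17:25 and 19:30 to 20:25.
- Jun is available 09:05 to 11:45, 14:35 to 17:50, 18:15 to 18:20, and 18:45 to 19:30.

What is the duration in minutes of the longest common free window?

Aarav free within 08:00–20:30: 08:10–09:05, 09:20–10:55, 11:55–15:45, 16:10–20:30.
Zheng ∩ Quinn: 10:50–11:00, 11:25–11:30, 15:15–16:10.
Zheng ∩ Quinn ∩ Aarav: 10:50–10:55, 15:15–15:45.
Zheng ∩ Quinn ∩ Aarav ∩ Freya: 15:15–15:45.
Zheng ∩ Quinn ∩ Aarav ∩ Freya ∩ Hassan: 15:15–15:45.
Zheng ∩ Quinn ∩ Aarav ∩ Freya ∩ Hassan ∩ Jun: 15:15–15:45.
Single common window of 30 minutes.

30 minutes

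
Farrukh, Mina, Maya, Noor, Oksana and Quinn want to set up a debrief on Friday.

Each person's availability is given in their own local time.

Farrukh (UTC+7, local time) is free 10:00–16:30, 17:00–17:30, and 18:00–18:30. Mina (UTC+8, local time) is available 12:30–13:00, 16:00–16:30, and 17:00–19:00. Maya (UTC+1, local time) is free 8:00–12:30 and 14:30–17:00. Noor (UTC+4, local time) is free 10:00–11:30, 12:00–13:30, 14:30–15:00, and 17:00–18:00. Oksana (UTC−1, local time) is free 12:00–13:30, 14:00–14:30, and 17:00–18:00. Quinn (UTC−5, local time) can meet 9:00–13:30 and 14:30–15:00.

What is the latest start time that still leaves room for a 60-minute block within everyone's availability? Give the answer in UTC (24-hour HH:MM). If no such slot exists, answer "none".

Farrukh → UTC: 03:00–09:30, 10:00–10:30, 11:00–11:30.
Mina → UTC: 04:30–05:00, 08:00–08:30, 09:00–11:00.
Maya → UTC: 07:00–11:30, 13:30–16:00.
Noor → UTC: 06:00–07:30, 08:00–09:30, 10:30–11:00, 13:00–14:00.
Oksana → UTC: 13:00–14:30, 15:00–15:30, 18:00–19:00.
Quinn → UTC: 14:00–18:30, 19:30–20:00.
Farrukh ∩ Mina: 04:30–05:00, 08:00–08:30, 09:00–09:30, 10:00–10:30.
Farrukh ∩ Mina ∩ Maya: 08:00–08:30, 09:00–09:30, 10:00–10:30.
Farrukh ∩ Mina ∩ Maya ∩ Noor: 08:00–08:30, 09:00–09:30.
Farrukh ∩ Mina ∩ Maya ∩ Noor ∩ Oksana: (none).
Farrukh ∩ Mina ∩ Maya ∩ Noor ∩ Oksana ∩ Quinn: (none).
Windows ≥ 60 min: (none).

none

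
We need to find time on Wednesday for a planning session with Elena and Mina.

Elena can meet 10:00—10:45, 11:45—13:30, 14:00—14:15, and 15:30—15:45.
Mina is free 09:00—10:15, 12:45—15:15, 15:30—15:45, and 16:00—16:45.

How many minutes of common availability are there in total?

Elena ∩ Mina: 10:00–10:15, 12:45–13:30, 14:00–14:15, 15:30–15:45.
Total common minutes: 15 + 45 + 15 + 15 = 90.

90 minutes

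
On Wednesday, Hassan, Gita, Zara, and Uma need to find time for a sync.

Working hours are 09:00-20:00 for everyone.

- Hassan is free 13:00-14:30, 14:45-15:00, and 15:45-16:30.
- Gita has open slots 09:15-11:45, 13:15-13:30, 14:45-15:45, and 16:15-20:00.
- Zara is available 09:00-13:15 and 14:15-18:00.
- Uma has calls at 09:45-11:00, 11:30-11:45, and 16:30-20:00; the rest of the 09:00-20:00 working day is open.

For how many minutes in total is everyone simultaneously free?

30 minutes

Uma free within 09:00–20:00: 09:00–09:45, 11:00–11:30, 11:45–16:30.
Hassan ∩ Gita: 13:15–13:30, 14:45–15:00, 16:15–16:30.
Hassan ∩ Gita ∩ Zara: 14:45–15:00, 16:15–16:30.
Hassan ∩ Gita ∩ Zara ∩ Uma: 14:45–15:00, 16:15–16:30.
Total common minutes: 15 + 15 = 30.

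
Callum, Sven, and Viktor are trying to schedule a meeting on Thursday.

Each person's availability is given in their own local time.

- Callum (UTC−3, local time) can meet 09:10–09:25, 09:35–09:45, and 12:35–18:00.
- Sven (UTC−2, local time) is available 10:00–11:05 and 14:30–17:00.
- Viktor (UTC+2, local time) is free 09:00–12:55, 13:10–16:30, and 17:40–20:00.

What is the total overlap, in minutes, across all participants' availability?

Callum → UTC: 12:10–12:25, 12:35–12:45, 15:35–21:00.
Sven → UTC: 12:00–13:05, 16:30–19:00.
Viktor → UTC: 07:00–10:55, 11:10–14:30, 15:40–18:00.
Callum ∩ Sven: 12:10–12:25, 12:35–12:45, 16:30–19:00.
Callum ∩ Sven ∩ Viktor: 12:10–12:25, 12:35–12:45, 16:30–18:00.
Total common minutes: 15 + 10 + 90 = 115.

115 minutes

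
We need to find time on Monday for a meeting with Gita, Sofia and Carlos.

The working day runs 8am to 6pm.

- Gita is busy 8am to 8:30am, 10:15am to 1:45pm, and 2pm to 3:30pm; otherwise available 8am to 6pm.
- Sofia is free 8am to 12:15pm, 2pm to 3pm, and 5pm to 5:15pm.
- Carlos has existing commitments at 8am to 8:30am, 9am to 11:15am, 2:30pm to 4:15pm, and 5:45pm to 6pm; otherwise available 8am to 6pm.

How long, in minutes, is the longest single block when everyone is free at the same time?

30 minutes

Gita free within 08:00–18:00: 08:30–10:15, 13:45–14:00, 15:30–18:00.
Carlos free within 08:00–18:00: 08:30–09:00, 11:15–14:30, 16:15–17:45.
Gita ∩ Sofia: 08:30–10:15, 17:00–17:15.
Gita ∩ Sofia ∩ Carlos: 08:30–09:00, 17:00–17:15.
Common window lengths: 30, 15 min; longest is 30.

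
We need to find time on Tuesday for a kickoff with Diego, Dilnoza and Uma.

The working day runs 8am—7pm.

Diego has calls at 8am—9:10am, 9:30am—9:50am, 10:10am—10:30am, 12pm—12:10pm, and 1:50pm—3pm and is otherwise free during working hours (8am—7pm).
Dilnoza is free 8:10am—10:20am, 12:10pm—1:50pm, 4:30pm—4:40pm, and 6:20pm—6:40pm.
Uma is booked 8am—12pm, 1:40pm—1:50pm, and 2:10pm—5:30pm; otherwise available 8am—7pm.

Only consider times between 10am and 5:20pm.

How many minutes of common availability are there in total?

Diego free within 08:00–19:00: 09:10–09:30, 09:50–10:10, 10:30–12:00, 12:10–13:50, 15:00–19:00.
Uma free within 08:00–19:00: 12:00–13:40, 13:50–14:10, 17:30–19:00.
Diego ∩ Dilnoza: 09:10–09:30, 09:50–10:10, 12:10–13:50, 16:30–16:40, 18:20–18:40.
Diego ∩ Dilnoza ∩ Uma: 12:10–13:40, 18:20–18:40.
Restricted to 10:00–17:20: 12:10–13:40.
Total common minutes: 90.

90 minutes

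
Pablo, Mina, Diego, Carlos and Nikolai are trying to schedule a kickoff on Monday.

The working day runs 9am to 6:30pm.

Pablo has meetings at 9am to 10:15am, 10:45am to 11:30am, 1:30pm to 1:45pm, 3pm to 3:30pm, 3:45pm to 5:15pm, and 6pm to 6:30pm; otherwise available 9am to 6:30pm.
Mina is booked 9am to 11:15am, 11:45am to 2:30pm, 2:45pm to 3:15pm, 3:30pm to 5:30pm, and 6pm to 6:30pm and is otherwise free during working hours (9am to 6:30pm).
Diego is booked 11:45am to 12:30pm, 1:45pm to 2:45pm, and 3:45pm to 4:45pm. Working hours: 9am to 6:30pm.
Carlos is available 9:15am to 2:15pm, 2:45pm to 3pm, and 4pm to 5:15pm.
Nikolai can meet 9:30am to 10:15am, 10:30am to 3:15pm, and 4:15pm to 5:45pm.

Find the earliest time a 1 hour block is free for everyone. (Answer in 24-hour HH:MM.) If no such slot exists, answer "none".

Pablo free within 09:00–18:30: 10:15–10:45, 11:30–13:30, 13:45–15:00, 15:30–15:45, 17:15–18:00.
Mina free within 09:00–18:30: 11:15–11:45, 14:30–14:45, 15:15–15:30, 17:30–18:00.
Diego free within 09:00–18:30: 09:00–11:45, 12:30–13:45, 14:45–15:45, 16:45–18:30.
Pablo ∩ Mina: 11:30–11:45, 14:30–14:45, 17:30–18:00.
Pablo ∩ Mina ∩ Diego: 11:30–11:45, 17:30–18:00.
Pablo ∩ Mina ∩ Diego ∩ Carlos: 11:30–11:45.
Pablo ∩ Mina ∩ Diego ∩ Carlos ∩ Nikolai: 11:30–11:45.
Windows ≥ 60 min: (none).

none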